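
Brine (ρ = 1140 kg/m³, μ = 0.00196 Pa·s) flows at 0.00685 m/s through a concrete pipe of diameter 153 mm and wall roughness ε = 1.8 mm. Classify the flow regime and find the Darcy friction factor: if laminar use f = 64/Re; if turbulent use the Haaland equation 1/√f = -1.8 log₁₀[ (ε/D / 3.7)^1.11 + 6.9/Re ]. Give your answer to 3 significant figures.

Re = ρVD/μ = 1140·0.00685·0.153/0.00196 = 609.6.
Re < 2300 → laminar, so f = 64/Re = 0.105 (roughness is irrelevant in laminar flow).

f ≈ 0.105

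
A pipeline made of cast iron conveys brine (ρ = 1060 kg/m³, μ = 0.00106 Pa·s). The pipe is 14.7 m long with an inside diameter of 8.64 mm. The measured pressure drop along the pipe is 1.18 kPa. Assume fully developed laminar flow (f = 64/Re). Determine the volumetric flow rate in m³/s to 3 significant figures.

Q ≈ 1.04×10^-5 m³/s

For laminar flow, f = 64/Re with Re = ρVD/μ, so Darcy-Weisbach reduces to ΔP = 32μLV/D². Solving for V: V = ΔP·D²/(32μL) = 1180·(0.00864)²/(32·0.00106·14.7) = 0.1767 m/s.
Check: Re = ρVD/μ = 1060·0.1767·0.00864/0.00106 = 1526 < 2300, so the laminar assumption holds.
Q = V·A = 0.1767·(π/4·0.00864²) = 1.036e-05 m³/s = 1.04×10^-5 m³/s.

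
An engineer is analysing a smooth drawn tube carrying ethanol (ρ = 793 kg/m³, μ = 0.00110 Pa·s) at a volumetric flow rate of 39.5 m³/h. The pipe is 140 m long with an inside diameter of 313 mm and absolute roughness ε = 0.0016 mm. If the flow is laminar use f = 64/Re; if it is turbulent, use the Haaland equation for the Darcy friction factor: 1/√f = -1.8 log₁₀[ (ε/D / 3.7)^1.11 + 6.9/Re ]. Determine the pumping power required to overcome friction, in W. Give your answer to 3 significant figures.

Q = 39.5 m³/h = 39.5/3600 = 0.01097 m³/s.
Cross-sectional area A = πD²/4 = π(0.313)²/4 = 0.07694 m²; mean velocity V = Q/A = 0.01097/0.07694 = 0.1426 m/s.
Reynolds number Re = ρVD/μ = 793 · 0.1426 · 0.313 / 0.0011 = 3.218e+04.
Re > 4000 → turbulent. Relative roughness ε/D = 1.6e-06/0.313 = 5.11e-06. Haaland: 1/√f = -1.8 log₁₀[(5.11e-06/3.7)^1.11 + 6.9/3.218e+04] = -1.8 log₁₀[3.13e-07 + 0.000214] = 6.603, so f = 0.02294.
Darcy-Weisbach: ΔP = f(L/D)(ρV²/2) = 0.02294·(140/0.313)·(793·0.1426²/2) = 0.02294·447.3·8.063 = 82.73 Pa.
Pumping power P = QΔP = 0.01097·82.73 = 0.9077 W = 0.908 W.

P ≈ 0.908 W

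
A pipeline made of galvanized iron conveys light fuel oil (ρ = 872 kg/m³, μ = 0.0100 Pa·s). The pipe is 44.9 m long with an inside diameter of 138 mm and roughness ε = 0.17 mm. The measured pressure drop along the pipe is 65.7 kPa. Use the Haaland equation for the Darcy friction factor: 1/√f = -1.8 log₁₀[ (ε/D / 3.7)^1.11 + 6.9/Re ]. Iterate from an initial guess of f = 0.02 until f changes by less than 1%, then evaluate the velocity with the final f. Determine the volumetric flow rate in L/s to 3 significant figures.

Q ≈ 65.4 L/s

Rearranging Darcy-Weisbach: V = √(2·ΔP·D/(f·L·ρ)). With ε/D = 0.00017/0.138 = 0.00123, iterate starting from f = 0.02:
  f = 0.02 → V = √(2·6.57e+04·0.138/(0.02·44.9·872)) = 4.812 m/s; Re = ρVD/μ = 5.791e+04; f → 0.02395
  f = 0.02395 → V = 4.397 m/s; Re = 5.292e+04; f → 0.0242
  f = 0.0242 → V = 4.375 m/s; Re = 5.264e+04; f → 0.02421
Converged (Δf/f < 1%). With the final f = 0.02421: V = √(2·6.57e+04·0.138/(0.02421·44.9·872)) = 4.373 m/s.
Q = V·A = 4.373·(π/4·0.138²) = 0.06541 m³/s = 65.4 L/s.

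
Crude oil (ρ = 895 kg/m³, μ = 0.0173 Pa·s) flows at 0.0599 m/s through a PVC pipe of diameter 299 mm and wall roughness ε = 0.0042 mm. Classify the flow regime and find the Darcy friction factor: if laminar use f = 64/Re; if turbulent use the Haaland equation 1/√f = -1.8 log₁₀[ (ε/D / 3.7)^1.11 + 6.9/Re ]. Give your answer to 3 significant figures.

f ≈ 0.0691

Re = ρVD/μ = 895·0.0599·0.299/0.0173 = 926.6.
Re < 2300 → laminar, so f = 64/Re = 0.06907 (roughness is irrelevant in laminar flow).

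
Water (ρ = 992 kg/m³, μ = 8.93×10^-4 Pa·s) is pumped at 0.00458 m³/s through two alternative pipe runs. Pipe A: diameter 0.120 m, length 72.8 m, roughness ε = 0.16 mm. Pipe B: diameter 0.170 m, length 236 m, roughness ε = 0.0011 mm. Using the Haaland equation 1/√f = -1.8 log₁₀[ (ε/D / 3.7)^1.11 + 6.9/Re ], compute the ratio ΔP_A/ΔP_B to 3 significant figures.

ΔP_A/ΔP_B ≈ 1.95

Pipe A: V = Q/A = 0.00458/0.01131 = 0.405 m/s; Re = 5.398e+04; ε/D = 0.00133; Haaland → f = 0.02442; ΔP_A = f(L/D)(ρV²/2) = 1205 Pa.
Pipe B: V = Q/A = 0.00458/0.0227 = 0.2018 m/s; Re = 3.811e+04; ε/D = 6.47e-06; Haaland → f = 0.02205; ΔP_B = f(L/D)(ρV²/2) = 618.2 Pa.
ΔP_A/ΔP_B = 1205/618.2 = 1.95.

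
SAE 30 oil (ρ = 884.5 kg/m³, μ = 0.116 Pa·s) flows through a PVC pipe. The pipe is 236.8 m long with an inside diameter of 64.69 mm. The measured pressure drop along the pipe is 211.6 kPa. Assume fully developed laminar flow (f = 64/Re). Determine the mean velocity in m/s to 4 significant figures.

For laminar flow, f = 64/Re with Re = ρVD/μ, so Darcy-Weisbach reduces to ΔP = 32μLV/D². Solving for V: V = ΔP·D²/(32μL) = 2.116e+05·(0.06469)²/(32·0.116·236.8) = 1.007 m/s.
Check: Re = ρVD/μ = 884.5·1.007·0.06469/0.116 = 496.9 < 2300, so the laminar assumption holds.

V ≈ 1.007 m/s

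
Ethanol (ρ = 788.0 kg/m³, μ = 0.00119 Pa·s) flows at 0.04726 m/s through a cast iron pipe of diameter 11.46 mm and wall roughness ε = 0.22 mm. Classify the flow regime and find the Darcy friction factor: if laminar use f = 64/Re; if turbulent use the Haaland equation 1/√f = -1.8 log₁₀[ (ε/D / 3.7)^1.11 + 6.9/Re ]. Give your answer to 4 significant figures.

Re = ρVD/μ = 788·0.04726·0.01146/0.00119 = 358.6.
Re < 2300 → laminar, so f = 64/Re = 0.1785 (roughness is irrelevant in laminar flow).

f ≈ 0.1785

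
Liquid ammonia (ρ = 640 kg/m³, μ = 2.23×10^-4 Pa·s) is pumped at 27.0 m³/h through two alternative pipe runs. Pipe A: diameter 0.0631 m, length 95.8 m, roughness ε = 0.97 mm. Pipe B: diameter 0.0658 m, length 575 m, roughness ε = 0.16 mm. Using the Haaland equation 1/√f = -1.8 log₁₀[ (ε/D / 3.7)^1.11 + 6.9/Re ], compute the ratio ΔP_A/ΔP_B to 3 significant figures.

ΔP_A/ΔP_B ≈ 0.363

Pipe A: V = Q/A = 0.0075/0.003127 = 2.398 m/s; Re = 4.343e+05; ε/D = 0.0154; Haaland → f = 0.04427; ΔP_A = f(L/D)(ρV²/2) = 1.237e+05 Pa.
Pipe B: V = Q/A = 0.0075/0.0034 = 2.206 m/s; Re = 4.165e+05; ε/D = 0.00243; Haaland → f = 0.02507; ΔP_B = f(L/D)(ρV²/2) = 3.411e+05 Pa.
ΔP_A/ΔP_B = 1.237e+05/3.411e+05 = 0.363.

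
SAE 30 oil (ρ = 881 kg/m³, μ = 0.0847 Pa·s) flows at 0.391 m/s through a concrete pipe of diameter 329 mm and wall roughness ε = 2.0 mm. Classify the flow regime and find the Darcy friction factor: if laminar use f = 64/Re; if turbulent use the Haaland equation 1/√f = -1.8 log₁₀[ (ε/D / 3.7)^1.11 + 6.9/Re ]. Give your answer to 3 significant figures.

f ≈ 0.0478

Re = ρVD/μ = 881·0.391·0.329/0.0847 = 1338.
Re < 2300 → laminar, so f = 64/Re = 0.04783 (roughness is irrelevant in laminar flow).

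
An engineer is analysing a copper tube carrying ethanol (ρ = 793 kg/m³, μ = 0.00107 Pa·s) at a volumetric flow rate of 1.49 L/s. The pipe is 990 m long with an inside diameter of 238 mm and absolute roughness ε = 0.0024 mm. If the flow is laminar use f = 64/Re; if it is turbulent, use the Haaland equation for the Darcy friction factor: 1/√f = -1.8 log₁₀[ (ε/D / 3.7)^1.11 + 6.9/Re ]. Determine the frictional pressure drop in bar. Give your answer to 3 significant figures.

ΔP ≈ 6.64×10^-4 bar

Q = 1.49 L/s = 1.49/1000 = 0.00149 m³/s.
Cross-sectional area A = πD²/4 = π(0.238)²/4 = 0.04449 m²; mean velocity V = Q/A = 0.00149/0.04449 = 0.03349 m/s.
Reynolds number Re = ρVD/μ = 793 · 0.03349 · 0.238 / 0.00107 = 5908.
Re > 4000 → turbulent. Relative roughness ε/D = 2.4e-06/0.238 = 1.01e-05. Haaland: 1/√f = -1.8 log₁₀[(1.01e-05/3.7)^1.11 + 6.9/5908] = -1.8 log₁₀[6.66e-07 + 0.00117] = 5.278, so f = 0.0359.
Darcy-Weisbach: ΔP = f(L/D)(ρV²/2) = 0.0359·(990/0.238)·(793·0.03349²/2) = 0.0359·4160·0.4448 = 66.41 Pa.
ΔP = 66.41 Pa = 6.64×10^-4 bar.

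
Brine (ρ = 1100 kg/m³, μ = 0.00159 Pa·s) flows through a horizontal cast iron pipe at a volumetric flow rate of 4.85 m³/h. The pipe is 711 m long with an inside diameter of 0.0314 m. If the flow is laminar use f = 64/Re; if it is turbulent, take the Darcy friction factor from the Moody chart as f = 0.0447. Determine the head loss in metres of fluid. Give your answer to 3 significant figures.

h_f ≈ 156 m

Q = 4.85 m³/h = 4.85/3600 = 0.001347 m³/s.
Cross-sectional area A = πD²/4 = π(0.0314)²/4 = 0.0007744 m²; mean velocity V = Q/A = 0.001347/0.0007744 = 1.74 m/s.
Reynolds number Re = ρVD/μ = 1100 · 1.74 · 0.0314 / 0.00159 = 3.779e+04.
Re > 4000 → turbulent; use the Moody-chart value f = 0.0447.
Darcy-Weisbach: ΔP = f(L/D)(ρV²/2) = 0.0447·(711/0.0314)·(1100·1.74²/2) = 0.0447·2.264e+04·1665 = 1.685e+06 Pa.
Head loss h_f = ΔP/(ρg) = 1.685e+06/(1100·9.81) = 156 m.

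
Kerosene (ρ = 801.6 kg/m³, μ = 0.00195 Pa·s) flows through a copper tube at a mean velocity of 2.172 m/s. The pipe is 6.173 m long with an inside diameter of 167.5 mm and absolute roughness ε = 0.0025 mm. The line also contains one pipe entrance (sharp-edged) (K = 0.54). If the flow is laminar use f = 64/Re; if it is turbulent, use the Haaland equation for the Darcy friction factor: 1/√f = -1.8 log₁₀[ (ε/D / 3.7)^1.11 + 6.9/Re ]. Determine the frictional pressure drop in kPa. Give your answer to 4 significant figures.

ΔP ≈ 2.170 kPa

Reynolds number Re = ρVD/μ = 801.6 · 2.172 · 0.1675 / 0.00195 = 1.496e+05.
Re > 4000 → turbulent. Relative roughness ε/D = 2.5e-06/0.1675 = 1.49e-05. Haaland: 1/√f = -1.8 log₁₀[(1.49e-05/3.7)^1.11 + 6.9/1.496e+05] = -1.8 log₁₀[1.03e-06 + 4.61e-05] = 7.787, so f = 0.01649.
Total minor-loss coefficient ΣK = 1·0.54 = 0.54.
ΔP = [f·L/D + ΣK]·(ρV²/2) = [0.01649·6.173/0.1675 + 0.54]·(801.6·2.172²/2) = [0.6077 + 0.54]·1891 = 2170 Pa.
ΔP = 2170 Pa = 2.170 kPa.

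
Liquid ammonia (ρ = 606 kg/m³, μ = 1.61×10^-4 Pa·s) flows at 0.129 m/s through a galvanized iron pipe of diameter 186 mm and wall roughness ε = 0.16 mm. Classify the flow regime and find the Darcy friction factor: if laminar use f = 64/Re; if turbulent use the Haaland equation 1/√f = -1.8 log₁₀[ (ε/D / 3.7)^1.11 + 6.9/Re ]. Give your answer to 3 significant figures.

f ≈ 0.0217

Re = ρVD/μ = 606·0.129·0.186/0.000161 = 9.031e+04.
Re > 4000 → turbulent. ε/D = 0.00016/0.186 = 0.00086; Haaland: 1/√f = -1.8 log₁₀[9.26e-05 + 7.64e-05] = 6.79, so f = 0.02169.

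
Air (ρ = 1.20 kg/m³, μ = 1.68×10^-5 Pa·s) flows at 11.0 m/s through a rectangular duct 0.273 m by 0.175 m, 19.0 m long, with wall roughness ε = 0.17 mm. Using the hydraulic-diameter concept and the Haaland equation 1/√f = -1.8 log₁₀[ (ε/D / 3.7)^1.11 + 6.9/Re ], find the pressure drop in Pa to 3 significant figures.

Hydraulic diameter D_h = 4A/P = 4·(0.273·0.175)/(2·(0.273+0.175)) = 0.1911/0.896 = 0.2133 m.
Re = ρVD_h/μ = 1.2·11·0.2133/1.68e-05 = 1.676e+05.
ε/D_h = 0.00017/0.2133 = 0.000797; Haaland gives 1/√f = -1.8 log₁₀[8.51e-05+4.12e-05] = 7.018, so f = 0.02031.
ΔP = f(L/D_h)(ρV²/2) = 0.02031·19/0.2133·72.6 = 131.3 Pa.

ΔP ≈ 131 Pa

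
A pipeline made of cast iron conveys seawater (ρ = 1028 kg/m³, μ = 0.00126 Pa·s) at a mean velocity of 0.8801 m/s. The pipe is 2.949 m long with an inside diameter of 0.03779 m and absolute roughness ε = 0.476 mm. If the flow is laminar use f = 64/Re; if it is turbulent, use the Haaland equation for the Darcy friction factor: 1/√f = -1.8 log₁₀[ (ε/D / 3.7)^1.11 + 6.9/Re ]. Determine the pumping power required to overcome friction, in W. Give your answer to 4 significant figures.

P ≈ 1.315 W

Reynolds number Re = ρVD/μ = 1028 · 0.8801 · 0.03779 / 0.00126 = 2.714e+04.
Re > 4000 → turbulent. Relative roughness ε/D = 0.000476/0.03779 = 0.0126. Haaland: 1/√f = -1.8 log₁₀[(0.0126/3.7)^1.11 + 6.9/2.714e+04] = -1.8 log₁₀[0.00182 + 0.000254] = 4.829, so f = 0.04289.
Darcy-Weisbach: ΔP = f(L/D)(ρV²/2) = 0.04289·(2.949/0.03779)·(1028·0.8801²/2) = 0.04289·78.04·398.1 = 1332 Pa.
Q = V·A = 0.8801·0.001122 = 0.0009871 m³/s.
Pumping power P = QΔP = 0.0009871·1332 = 1.3152 W = 1.315 W.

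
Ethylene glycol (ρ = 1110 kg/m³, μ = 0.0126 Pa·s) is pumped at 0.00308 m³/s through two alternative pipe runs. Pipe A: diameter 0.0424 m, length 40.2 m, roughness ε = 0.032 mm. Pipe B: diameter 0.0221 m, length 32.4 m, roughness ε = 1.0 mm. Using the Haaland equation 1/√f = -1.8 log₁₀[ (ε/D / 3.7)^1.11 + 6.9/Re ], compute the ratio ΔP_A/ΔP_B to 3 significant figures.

Pipe A: V = Q/A = 0.00308/0.001412 = 2.181 m/s; Re = 8148; ε/D = 0.000755; Haaland → f = 0.03355; ΔP_A = f(L/D)(ρV²/2) = 8.401e+04 Pa.
Pipe B: V = Q/A = 0.00308/0.0003836 = 8.029 m/s; Re = 1.563e+04; ε/D = 0.0452; Haaland → f = 0.0701; ΔP_B = f(L/D)(ρV²/2) = 3.677e+06 Pa.
ΔP_A/ΔP_B = 8.401e+04/3.677e+06 = 0.0228.

ΔP_A/ΔP_B ≈ 0.0228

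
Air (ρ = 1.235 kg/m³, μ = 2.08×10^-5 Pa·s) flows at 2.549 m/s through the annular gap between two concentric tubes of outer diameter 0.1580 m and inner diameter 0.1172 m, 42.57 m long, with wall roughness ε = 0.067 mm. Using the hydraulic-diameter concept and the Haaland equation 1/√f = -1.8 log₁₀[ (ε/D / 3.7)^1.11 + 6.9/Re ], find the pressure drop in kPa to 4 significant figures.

ΔP ≈ 0.1554 kPa

Hydraulic diameter D_h = 4A/P = D_o - D_i = 0.158 - 0.1172 = 0.0408 m.
Re = ρVD_h/μ = 1.235·2.549·0.0408/2.08e-05 = 6175.
ε/D_h = 6.7e-05/0.0408 = 0.00164; Haaland gives 1/√f = -1.8 log₁₀[0.00019+0.00112] = 5.191, so f = 0.03712.
ΔP = f(L/D_h)(ρV²/2) = 0.03712·42.57/0.0408·4.012 = 155.4 Pa.
ΔP = 0.1554 kPa.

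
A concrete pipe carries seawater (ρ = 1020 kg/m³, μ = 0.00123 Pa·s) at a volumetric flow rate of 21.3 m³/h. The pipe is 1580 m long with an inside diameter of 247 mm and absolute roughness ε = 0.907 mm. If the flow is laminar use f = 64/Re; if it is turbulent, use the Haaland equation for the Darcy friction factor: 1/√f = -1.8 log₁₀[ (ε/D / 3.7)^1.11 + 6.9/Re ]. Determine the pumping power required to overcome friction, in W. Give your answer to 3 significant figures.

Q = 21.3 m³/h = 21.3/3600 = 0.005917 m³/s.
Cross-sectional area A = πD²/4 = π(0.247)²/4 = 0.04792 m²; mean velocity V = Q/A = 0.005917/0.04792 = 0.1235 m/s.
Reynolds number Re = ρVD/μ = 1020 · 0.1235 · 0.247 / 0.00123 = 2.529e+04.
Re > 4000 → turbulent. Relative roughness ε/D = 0.000907/0.247 = 0.00367. Haaland: 1/√f = -1.8 log₁₀[(0.00367/3.7)^1.11 + 6.9/2.529e+04] = -1.8 log₁₀[0.000464 + 0.000273] = 5.639, so f = 0.03145.
Darcy-Weisbach: ΔP = f(L/D)(ρV²/2) = 0.03145·(1580/0.247)·(1020·0.1235²/2) = 0.03145·6397·7.776 = 1564 Pa.
Pumping power P = QΔP = 0.005917·1564 = 9.255 W = 9.26 W.

P ≈ 9.26 W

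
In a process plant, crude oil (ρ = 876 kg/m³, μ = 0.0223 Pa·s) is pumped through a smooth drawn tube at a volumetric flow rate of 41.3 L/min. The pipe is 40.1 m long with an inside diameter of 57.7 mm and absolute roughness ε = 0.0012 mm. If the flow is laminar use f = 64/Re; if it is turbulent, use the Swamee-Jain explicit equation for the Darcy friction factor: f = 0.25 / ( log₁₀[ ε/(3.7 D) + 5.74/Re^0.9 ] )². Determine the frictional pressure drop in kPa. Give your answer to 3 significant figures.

ΔP ≈ 2.26 kPa

Q = 41.3 L/min = 41.3/60000 = 0.0006883 m³/s.
Cross-sectional area A = πD²/4 = π(0.0577)²/4 = 0.002615 m²; mean velocity V = Q/A = 0.0006883/0.002615 = 0.2632 m/s.
Reynolds number Re = ρVD/μ = 876 · 0.2632 · 0.0577 / 0.0223 = 596.7.
Re < 2300 → laminar flow, so f = 64/Re = 64/596.7 = 0.1073 (the turbulent correlation is not needed).
Darcy-Weisbach: ΔP = f(L/D)(ρV²/2) = 0.1073·(40.1/0.0577)·(876·0.2632²/2) = 0.1073·695·30.35 = 2263 Pa.
ΔP = 2263 Pa = 2.26 kPa.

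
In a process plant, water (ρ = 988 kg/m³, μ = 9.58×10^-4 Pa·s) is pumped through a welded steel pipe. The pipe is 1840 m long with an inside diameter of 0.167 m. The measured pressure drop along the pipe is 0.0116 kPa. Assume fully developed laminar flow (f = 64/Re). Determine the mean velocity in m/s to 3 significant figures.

V ≈ 0.00574 m/s

For laminar flow, f = 64/Re with Re = ρVD/μ, so Darcy-Weisbach reduces to ΔP = 32μLV/D². Solving for V: V = ΔP·D²/(32μL) = 11.6·(0.167)²/(32·0.000958·1840) = 0.005735 m/s.
Check: Re = ρVD/μ = 988·0.005735·0.167/0.000958 = 987.8 < 2300, so the laminar assumption holds.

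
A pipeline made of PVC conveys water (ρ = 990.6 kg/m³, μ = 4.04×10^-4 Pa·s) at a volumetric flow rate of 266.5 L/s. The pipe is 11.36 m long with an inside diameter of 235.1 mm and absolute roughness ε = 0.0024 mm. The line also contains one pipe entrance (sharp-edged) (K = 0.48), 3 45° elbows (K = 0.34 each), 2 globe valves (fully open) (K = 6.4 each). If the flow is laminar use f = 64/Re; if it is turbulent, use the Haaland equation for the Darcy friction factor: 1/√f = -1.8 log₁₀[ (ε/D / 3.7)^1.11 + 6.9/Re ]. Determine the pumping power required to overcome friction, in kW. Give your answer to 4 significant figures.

P ≈ 73.52 kW

Q = 266.5 L/s = 266.5/1000 = 0.2665 m³/s.
Cross-sectional area A = πD²/4 = π(0.2351)²/4 = 0.04341 m²; mean velocity V = Q/A = 0.2665/0.04341 = 6.139 m/s.
Reynolds number Re = ρVD/μ = 990.6 · 6.139 · 0.2351 / 0.000404 = 3.539e+06.
Re > 4000 → turbulent. Relative roughness ε/D = 2.4e-06/0.2351 = 1.02e-05. Haaland: 1/√f = -1.8 log₁₀[(1.02e-05/3.7)^1.11 + 6.9/3.539e+06] = -1.8 log₁₀[6.75e-07 + 1.95e-06] = 10.05, so f = 0.009909.
Total minor-loss coefficient ΣK = 1·0.48 + 3·0.34 + 2·6.4 = 14.3.
ΔP = [f·L/D + ΣK]·(ρV²/2) = [0.009909·11.36/0.2351 + 14.3]·(990.6·6.139²/2) = [0.4788 + 14.3]·1.867e+04 = 2.759e+05 Pa.
Pumping power P = QΔP = 0.2665·2.759e+05 = 73521 W = 73.52 kW.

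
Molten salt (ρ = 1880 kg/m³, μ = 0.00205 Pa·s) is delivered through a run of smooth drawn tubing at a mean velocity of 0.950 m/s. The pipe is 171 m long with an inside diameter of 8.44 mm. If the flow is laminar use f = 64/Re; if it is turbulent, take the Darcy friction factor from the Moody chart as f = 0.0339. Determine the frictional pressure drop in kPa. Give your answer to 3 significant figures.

ΔP ≈ 583 kPa

Reynolds number Re = ρVD/μ = 1880 · 0.95 · 0.00844 / 0.00205 = 7353.
Re > 4000 → turbulent; use the Moody-chart value f = 0.0339.
Darcy-Weisbach: ΔP = f(L/D)(ρV²/2) = 0.0339·(171/0.00844)·(1880·0.95²/2) = 0.0339·2.026e+04·848.3 = 5.827e+05 Pa.
ΔP = 5.827e+05 Pa = 583 kPa.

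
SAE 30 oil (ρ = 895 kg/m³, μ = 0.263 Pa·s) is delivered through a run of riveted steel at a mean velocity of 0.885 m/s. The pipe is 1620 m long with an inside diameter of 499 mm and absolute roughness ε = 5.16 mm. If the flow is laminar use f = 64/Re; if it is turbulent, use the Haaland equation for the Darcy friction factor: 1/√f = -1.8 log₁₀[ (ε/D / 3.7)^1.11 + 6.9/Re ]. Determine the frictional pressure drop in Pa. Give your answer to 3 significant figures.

ΔP ≈ 48500 Pa

Reynolds number Re = ρVD/μ = 895 · 0.885 · 0.499 / 0.263 = 1503.
Re < 2300 → laminar flow, so f = 64/Re = 64/1503 = 0.04259 (the turbulent correlation is not needed).
Darcy-Weisbach: ΔP = f(L/D)(ρV²/2) = 0.04259·(1620/0.499)·(895·0.885²/2) = 0.04259·3246·350.5 = 4.846e+04 Pa.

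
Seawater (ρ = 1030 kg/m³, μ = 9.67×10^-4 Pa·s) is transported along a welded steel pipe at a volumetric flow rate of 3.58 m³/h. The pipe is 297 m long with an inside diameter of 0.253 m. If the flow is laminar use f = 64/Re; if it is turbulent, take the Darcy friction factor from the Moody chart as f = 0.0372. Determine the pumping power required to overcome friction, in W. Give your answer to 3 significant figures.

P ≈ 0.00875 W

Q = 3.58 m³/h = 3.58/3600 = 0.0009944 m³/s.
Cross-sectional area A = πD²/4 = π(0.253)²/4 = 0.05027 m²; mean velocity V = Q/A = 0.0009944/0.05027 = 0.01978 m/s.
Reynolds number Re = ρVD/μ = 1030 · 0.01978 · 0.253 / 0.000967 = 5331.
Re > 4000 → turbulent; use the Moody-chart value f = 0.0372.
Darcy-Weisbach: ΔP = f(L/D)(ρV²/2) = 0.0372·(297/0.253)·(1030·0.01978²/2) = 0.0372·1174·0.2015 = 8.8 Pa.
Pumping power P = QΔP = 0.0009944·8.8 = 0.008751 W = 0.00875 W.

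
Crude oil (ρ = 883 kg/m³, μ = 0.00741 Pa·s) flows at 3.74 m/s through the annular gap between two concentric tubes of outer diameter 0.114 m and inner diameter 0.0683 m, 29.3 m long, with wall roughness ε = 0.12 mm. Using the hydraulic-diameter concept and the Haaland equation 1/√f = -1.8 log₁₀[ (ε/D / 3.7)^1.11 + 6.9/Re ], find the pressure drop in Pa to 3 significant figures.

Hydraulic diameter D_h = 4A/P = D_o - D_i = 0.114 - 0.0683 = 0.0457 m.
Re = ρVD_h/μ = 883·3.74·0.0457/0.00741 = 2.037e+04.
ε/D_h = 0.00012/0.0457 = 0.00263; Haaland gives 1/√f = -1.8 log₁₀[0.00032+0.000339] = 5.727, so f = 0.03049.
ΔP = f(L/D_h)(ρV²/2) = 0.03049·29.3/0.0457·6176 = 1.207e+05 Pa.

ΔP ≈ 121000 Pa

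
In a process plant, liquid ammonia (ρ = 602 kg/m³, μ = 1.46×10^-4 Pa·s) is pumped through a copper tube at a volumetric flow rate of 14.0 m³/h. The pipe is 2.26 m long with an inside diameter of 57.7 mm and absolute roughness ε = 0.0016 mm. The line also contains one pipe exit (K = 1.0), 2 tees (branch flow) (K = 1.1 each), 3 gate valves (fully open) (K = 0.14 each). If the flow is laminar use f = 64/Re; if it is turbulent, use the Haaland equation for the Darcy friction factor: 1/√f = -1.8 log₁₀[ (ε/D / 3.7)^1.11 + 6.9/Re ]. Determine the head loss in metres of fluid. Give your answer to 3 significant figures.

Q = 14.0 m³/h = 14.0/3600 = 0.003889 m³/s.
Cross-sectional area A = πD²/4 = π(0.0577)²/4 = 0.002615 m²; mean velocity V = Q/A = 0.003889/0.002615 = 1.487 m/s.
Reynolds number Re = ρVD/μ = 602 · 1.487 · 0.0577 / 0.000146 = 3.538e+05.
Re > 4000 → turbulent. Relative roughness ε/D = 1.6e-06/0.0577 = 2.77e-05. Haaland: 1/√f = -1.8 log₁₀[(2.77e-05/3.7)^1.11 + 6.9/3.538e+05] = -1.8 log₁₀[2.05e-06 + 1.95e-05] = 8.4, so f = 0.01417.
Total minor-loss coefficient ΣK = 1·1 + 2·1.1 + 3·0.14 = 3.62.
ΔP = [f·L/D + ΣK]·(ρV²/2) = [0.01417·2.26/0.0577 + 3.62]·(602·1.487²/2) = [0.5551 + 3.62]·665.8 = 2780 Pa.
Head loss h_f = ΔP/(ρg) = 2780/(602·9.81) = 0.471 m.

h_f ≈ 0.471 m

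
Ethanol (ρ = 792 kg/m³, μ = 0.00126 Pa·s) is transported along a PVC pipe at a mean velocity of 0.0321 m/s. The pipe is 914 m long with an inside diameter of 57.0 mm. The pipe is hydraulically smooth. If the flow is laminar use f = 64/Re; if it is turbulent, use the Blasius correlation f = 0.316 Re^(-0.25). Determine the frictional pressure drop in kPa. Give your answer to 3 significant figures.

ΔP ≈ 0.364 kPa

Reynolds number Re = ρVD/μ = 792 · 0.0321 · 0.057 / 0.00126 = 1150.
Re < 2300 → laminar flow, so f = 64/Re = 64/1150 = 0.05565 (the turbulent correlation is not needed).
Darcy-Weisbach: ΔP = f(L/D)(ρV²/2) = 0.05565·(914/0.057)·(792·0.0321²/2) = 0.05565·1.604e+04·0.408 = 364.1 Pa.
ΔP = 364.1 Pa = 0.364 kPa.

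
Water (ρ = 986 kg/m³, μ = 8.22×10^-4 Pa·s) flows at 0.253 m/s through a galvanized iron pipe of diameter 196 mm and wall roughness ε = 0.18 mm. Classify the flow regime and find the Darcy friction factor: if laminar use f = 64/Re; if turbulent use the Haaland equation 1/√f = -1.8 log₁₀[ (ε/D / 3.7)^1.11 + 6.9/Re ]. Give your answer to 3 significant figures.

Re = ρVD/μ = 986·0.253·0.196/0.000822 = 5.948e+04.
Re > 4000 → turbulent. ε/D = 0.00018/0.196 = 0.000918; Haaland: 1/√f = -1.8 log₁₀[9.96e-05 + 0.000116] = 6.599, so f = 0.02296.

f ≈ 0.0230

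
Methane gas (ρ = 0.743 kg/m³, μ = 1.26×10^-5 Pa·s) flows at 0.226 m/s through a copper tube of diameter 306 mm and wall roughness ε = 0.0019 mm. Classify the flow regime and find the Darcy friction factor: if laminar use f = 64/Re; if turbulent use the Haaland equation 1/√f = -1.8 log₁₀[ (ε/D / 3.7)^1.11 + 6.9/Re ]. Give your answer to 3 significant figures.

Re = ρVD/μ = 0.743·0.226·0.306/1.26e-05 = 4078.
Re > 4000 → turbulent. ε/D = 1.9e-06/0.306 = 6.21e-06; Haaland: 1/√f = -1.8 log₁₀[3.89e-07 + 0.00169] = 4.989, so f = 0.04018.

f ≈ 0.0402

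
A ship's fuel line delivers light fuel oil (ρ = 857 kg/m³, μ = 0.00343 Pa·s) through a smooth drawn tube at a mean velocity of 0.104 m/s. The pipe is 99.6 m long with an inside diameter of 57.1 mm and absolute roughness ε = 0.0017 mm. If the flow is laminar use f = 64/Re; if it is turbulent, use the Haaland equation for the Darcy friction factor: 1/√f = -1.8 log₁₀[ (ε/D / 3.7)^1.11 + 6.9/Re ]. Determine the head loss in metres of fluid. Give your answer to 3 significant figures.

Reynolds number Re = ρVD/μ = 857 · 0.104 · 0.0571 / 0.00343 = 1484.
Re < 2300 → laminar flow, so f = 64/Re = 64/1484 = 0.04313 (the turbulent correlation is not needed).
Darcy-Weisbach: ΔP = f(L/D)(ρV²/2) = 0.04313·(99.6/0.0571)·(857·0.104²/2) = 0.04313·1744·4.635 = 348.7 Pa.
Head loss h_f = ΔP/(ρg) = 348.7/(857·9.81) = 0.0415 m.

h_f ≈ 0.0415 m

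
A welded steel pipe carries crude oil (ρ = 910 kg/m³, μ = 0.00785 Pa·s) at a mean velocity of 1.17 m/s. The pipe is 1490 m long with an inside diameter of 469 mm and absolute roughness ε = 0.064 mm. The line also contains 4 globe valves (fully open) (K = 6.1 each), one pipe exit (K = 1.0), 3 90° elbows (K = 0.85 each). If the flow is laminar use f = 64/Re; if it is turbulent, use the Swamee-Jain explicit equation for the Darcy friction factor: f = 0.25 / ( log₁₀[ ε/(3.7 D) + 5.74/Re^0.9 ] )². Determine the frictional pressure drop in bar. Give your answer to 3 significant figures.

ΔP ≈ 0.576 bar

Reynolds number Re = ρVD/μ = 910 · 1.17 · 0.469 / 0.00785 = 6.361e+04.
Re > 4000 → turbulent. Relative roughness ε/D = 6.4e-05/0.469 = 0.000136. Swamee-Jain: f = 0.25/(log₁₀[0.000136/3.7 + 5.74/6.361e+04^0.9])² = 0.25/(log₁₀[3.69e-05 + 0.000273])² = 0.25/(-3.509)² = 0.0203.
Total minor-loss coefficient ΣK = 4·6.1 + 1·1 + 3·0.85 = 27.9.
ΔP = [f·L/D + ΣK]·(ρV²/2) = [0.0203·1490/0.469 + 27.9]·(910·1.17²/2) = [64.5 + 27.9]·622.8 = 5.758e+04 Pa.
ΔP = 5.758e+04 Pa = 0.576 bar.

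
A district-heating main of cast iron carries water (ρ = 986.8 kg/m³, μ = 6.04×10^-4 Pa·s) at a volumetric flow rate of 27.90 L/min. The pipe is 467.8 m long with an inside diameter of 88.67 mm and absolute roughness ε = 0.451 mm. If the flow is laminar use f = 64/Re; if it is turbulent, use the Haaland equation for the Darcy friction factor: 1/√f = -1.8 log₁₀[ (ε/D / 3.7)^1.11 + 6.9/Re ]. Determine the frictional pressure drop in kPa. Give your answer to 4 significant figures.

Q = 27.90 L/min = 27.90/60000 = 0.000465 m³/s.
Cross-sectional area A = πD²/4 = π(0.08867)²/4 = 0.006175 m²; mean velocity V = Q/A = 0.000465/0.006175 = 0.0753 m/s.
Reynolds number Re = ρVD/μ = 986.8 · 0.0753 · 0.08867 / 0.000604 = 1.091e+04.
Re > 4000 → turbulent. Relative roughness ε/D = 0.000451/0.08867 = 0.00509. Haaland: 1/√f = -1.8 log₁₀[(0.00509/3.7)^1.11 + 6.9/1.091e+04] = -1.8 log₁₀[0.000666 + 0.000633] = 5.196, so f = 0.03704.
Darcy-Weisbach: ΔP = f(L/D)(ρV²/2) = 0.03704·(467.8/0.08867)·(986.8·0.0753²/2) = 0.03704·5276·2.798 = 546.7 Pa.
ΔP = 546.7 Pa = 0.5467 kPa.

ΔP ≈ 0.5467 kPa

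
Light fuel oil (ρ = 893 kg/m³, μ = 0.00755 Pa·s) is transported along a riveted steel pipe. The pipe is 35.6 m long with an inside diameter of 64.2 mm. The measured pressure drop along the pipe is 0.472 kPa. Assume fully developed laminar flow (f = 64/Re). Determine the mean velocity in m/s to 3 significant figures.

For laminar flow, f = 64/Re with Re = ρVD/μ, so Darcy-Weisbach reduces to ΔP = 32μLV/D². Solving for V: V = ΔP·D²/(32μL) = 472·(0.0642)²/(32·0.00755·35.6) = 0.2262 m/s.
Check: Re = ρVD/μ = 893·0.2262·0.0642/0.00755 = 1718 < 2300, so the laminar assumption holds.

V ≈ 0.226 m/s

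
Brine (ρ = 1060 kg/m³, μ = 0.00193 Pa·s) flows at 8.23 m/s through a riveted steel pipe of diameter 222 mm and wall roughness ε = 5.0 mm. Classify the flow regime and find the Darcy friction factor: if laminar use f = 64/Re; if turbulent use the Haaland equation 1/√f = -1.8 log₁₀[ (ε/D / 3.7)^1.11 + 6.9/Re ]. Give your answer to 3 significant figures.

Re = ρVD/μ = 1060·8.23·0.222/0.00193 = 1.003e+06.
Re > 4000 → turbulent. ε/D = 0.005/0.222 = 0.0225; Haaland: 1/√f = -1.8 log₁₀[0.00347 + 6.88e-06] = 4.425, so f = 0.05107.

f ≈ 0.0511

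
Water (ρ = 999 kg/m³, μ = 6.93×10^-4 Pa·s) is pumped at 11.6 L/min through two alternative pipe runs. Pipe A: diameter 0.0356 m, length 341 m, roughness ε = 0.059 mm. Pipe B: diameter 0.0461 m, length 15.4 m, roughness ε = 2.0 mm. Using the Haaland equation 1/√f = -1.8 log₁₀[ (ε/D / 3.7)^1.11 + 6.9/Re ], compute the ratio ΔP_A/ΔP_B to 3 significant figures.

Pipe A: V = Q/A = 0.0001933/0.0009954 = 0.1942 m/s; Re = 9968; ε/D = 0.00166; Haaland → f = 0.0331; ΔP_A = f(L/D)(ρV²/2) = 5975 Pa.
Pipe B: V = Q/A = 0.0001933/0.001669 = 0.1158 m/s; Re = 7697; ε/D = 0.0434; Haaland → f = 0.07051; ΔP_B = f(L/D)(ρV²/2) = 157.8 Pa.
ΔP_A/ΔP_B = 5975/157.8 = 37.9.

ΔP_A/ΔP_B ≈ 37.9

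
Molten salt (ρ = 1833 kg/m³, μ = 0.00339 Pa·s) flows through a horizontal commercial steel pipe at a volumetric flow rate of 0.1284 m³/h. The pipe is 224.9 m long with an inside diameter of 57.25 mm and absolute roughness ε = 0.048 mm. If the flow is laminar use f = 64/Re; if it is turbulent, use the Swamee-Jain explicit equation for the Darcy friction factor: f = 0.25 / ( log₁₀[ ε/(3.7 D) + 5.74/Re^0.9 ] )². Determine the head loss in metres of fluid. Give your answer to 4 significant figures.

Q = 0.1284 m³/h = 0.1284/3600 = 3.567e-05 m³/s.
Cross-sectional area A = πD²/4 = π(0.05725)²/4 = 0.002574 m²; mean velocity V = Q/A = 3.567e-05/0.002574 = 0.01386 m/s.
Reynolds number Re = ρVD/μ = 1833 · 0.01386 · 0.05725 / 0.00339 = 428.9.
Re < 2300 → laminar flow, so f = 64/Re = 64/428.9 = 0.1492 (the turbulent correlation is not needed).
Darcy-Weisbach: ΔP = f(L/D)(ρV²/2) = 0.1492·(224.9/0.05725)·(1833·0.01386²/2) = 0.1492·3928·0.1759 = 103.1 Pa.
Head loss h_f = ΔP/(ρg) = 103.1/(1833·9.81) = 0.005736 m.

h_f ≈ 0.005736 m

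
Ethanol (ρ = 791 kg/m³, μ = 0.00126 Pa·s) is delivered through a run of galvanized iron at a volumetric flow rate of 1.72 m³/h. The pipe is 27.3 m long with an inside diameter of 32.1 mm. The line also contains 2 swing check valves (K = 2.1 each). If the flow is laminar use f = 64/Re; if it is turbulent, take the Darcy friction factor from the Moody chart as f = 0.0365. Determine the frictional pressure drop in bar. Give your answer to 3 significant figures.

Q = 1.72 m³/h = 1.72/3600 = 0.0004778 m³/s.
Cross-sectional area A = πD²/4 = π(0.0321)²/4 = 0.0008093 m²; mean velocity V = Q/A = 0.0004778/0.0008093 = 0.5904 m/s.
Reynolds number Re = ρVD/μ = 791 · 0.5904 · 0.0321 / 0.00126 = 1.19e+04.
Re > 4000 → turbulent; use the Moody-chart value f = 0.0365.
Total minor-loss coefficient ΣK = 2·2.1 = 4.2.
ΔP = [f·L/D + ΣK]·(ρV²/2) = [0.0365·27.3/0.0321 + 4.2]·(791·0.5904²/2) = [31.04 + 4.2]·137.8 = 4858 Pa.
ΔP = 4858 Pa = 0.0486 bar.

ΔP ≈ 0.0486 bar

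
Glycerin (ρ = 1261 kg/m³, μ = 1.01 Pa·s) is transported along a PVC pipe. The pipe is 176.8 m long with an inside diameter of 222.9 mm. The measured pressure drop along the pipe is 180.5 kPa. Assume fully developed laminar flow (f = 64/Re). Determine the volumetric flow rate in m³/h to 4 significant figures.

For laminar flow, f = 64/Re with Re = ρVD/μ, so Darcy-Weisbach reduces to ΔP = 32μLV/D². Solving for V: V = ΔP·D²/(32μL) = 1.805e+05·(0.2229)²/(32·1.01·176.8) = 1.569 m/s.
Check: Re = ρVD/μ = 1261·1.569·0.2229/1.01 = 436.8 < 2300, so the laminar assumption holds.
Q = V·A = 1.569·(π/4·0.2229²) = 0.06124 m³/s = 220.5 m³/h.

Q ≈ 220.5 m³/h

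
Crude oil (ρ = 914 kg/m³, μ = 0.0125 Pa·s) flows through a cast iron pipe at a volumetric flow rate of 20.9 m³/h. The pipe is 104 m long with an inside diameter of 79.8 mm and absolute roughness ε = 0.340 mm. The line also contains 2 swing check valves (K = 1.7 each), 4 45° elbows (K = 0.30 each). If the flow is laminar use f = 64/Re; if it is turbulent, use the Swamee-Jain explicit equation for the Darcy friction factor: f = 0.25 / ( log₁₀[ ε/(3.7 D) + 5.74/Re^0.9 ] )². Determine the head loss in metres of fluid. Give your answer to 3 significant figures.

h_f ≈ 3.91 m

Q = 20.9 m³/h = 20.9/3600 = 0.005806 m³/s.
Cross-sectional area A = πD²/4 = π(0.0798)²/4 = 0.005001 m²; mean velocity V = Q/A = 0.005806/0.005001 = 1.161 m/s.
Reynolds number Re = ρVD/μ = 914 · 1.161 · 0.0798 / 0.0125 = 6773.
Re > 4000 → turbulent. Relative roughness ε/D = 0.00034/0.0798 = 0.00426. Swamee-Jain: f = 0.25/(log₁₀[0.00426/3.7 + 5.74/6773^0.9])² = 0.25/(log₁₀[0.00115 + 0.00205])² = 0.25/(-2.495)² = 0.04016.
Total minor-loss coefficient ΣK = 2·1.7 + 4·0.3 = 4.6.
ΔP = [f·L/D + ΣK]·(ρV²/2) = [0.04016·104/0.0798 + 4.6]·(914·1.161²/2) = [52.34 + 4.6]·615.8 = 3.506e+04 Pa.
Head loss h_f = ΔP/(ρg) = 3.506e+04/(914·9.81) = 3.91 m.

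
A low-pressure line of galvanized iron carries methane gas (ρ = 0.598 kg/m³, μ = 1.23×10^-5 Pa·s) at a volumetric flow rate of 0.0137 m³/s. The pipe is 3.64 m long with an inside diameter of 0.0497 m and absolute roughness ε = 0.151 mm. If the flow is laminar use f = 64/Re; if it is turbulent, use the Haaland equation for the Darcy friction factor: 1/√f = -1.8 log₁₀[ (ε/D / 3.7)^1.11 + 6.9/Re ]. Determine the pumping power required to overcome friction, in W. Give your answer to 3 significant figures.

Cross-sectional area A = πD²/4 = π(0.0497)²/4 = 0.00194 m²; mean velocity V = Q/A = 0.0137/0.00194 = 7.062 m/s.
Reynolds number Re = ρVD/μ = 0.598 · 7.062 · 0.0497 / 1.23e-05 = 1.706e+04.
Re > 4000 → turbulent. Relative roughness ε/D = 0.000151/0.0497 = 0.00304. Haaland: 1/√f = -1.8 log₁₀[(0.00304/3.7)^1.11 + 6.9/1.706e+04] = -1.8 log₁₀[0.000376 + 0.000404] = 5.594, so f = 0.03196.
Darcy-Weisbach: ΔP = f(L/D)(ρV²/2) = 0.03196·(3.64/0.0497)·(0.598·7.062²/2) = 0.03196·73.24·14.91 = 34.9 Pa.
Pumping power P = QΔP = 0.0137·34.9 = 0.4781 W = 0.478 W.

P ≈ 0.478 W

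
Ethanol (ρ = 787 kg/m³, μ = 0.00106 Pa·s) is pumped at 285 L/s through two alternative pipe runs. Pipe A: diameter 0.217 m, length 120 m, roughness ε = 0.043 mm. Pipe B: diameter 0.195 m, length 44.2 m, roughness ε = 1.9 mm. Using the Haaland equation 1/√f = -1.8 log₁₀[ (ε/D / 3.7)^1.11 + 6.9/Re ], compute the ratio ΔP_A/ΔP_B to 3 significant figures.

ΔP_A/ΔP_B ≈ 0.609

Pipe A: V = Q/A = 0.285/0.03698 = 7.706 m/s; Re = 1.242e+06; ε/D = 0.000198; Haaland → f = 0.01443; ΔP_A = f(L/D)(ρV²/2) = 1.864e+05 Pa.
Pipe B: V = Q/A = 0.285/0.02986 = 9.543 m/s; Re = 1.382e+06; ε/D = 0.00974; Haaland → f = 0.03769; ΔP_B = f(L/D)(ρV²/2) = 3.061e+05 Pa.
ΔP_A/ΔP_B = 1.864e+05/3.061e+05 = 0.609.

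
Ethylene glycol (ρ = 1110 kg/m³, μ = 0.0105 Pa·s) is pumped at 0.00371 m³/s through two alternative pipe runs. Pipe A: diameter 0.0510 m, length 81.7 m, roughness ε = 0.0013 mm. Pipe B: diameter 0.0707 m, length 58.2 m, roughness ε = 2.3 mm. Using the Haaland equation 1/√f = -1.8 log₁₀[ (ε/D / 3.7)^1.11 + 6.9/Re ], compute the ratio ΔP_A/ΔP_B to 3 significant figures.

Pipe A: V = Q/A = 0.00371/0.002043 = 1.816 m/s; Re = 9791; ε/D = 2.55e-05; Haaland → f = 0.03109; ΔP_A = f(L/D)(ρV²/2) = 9.117e+04 Pa.
Pipe B: V = Q/A = 0.00371/0.003926 = 0.945 m/s; Re = 7063; ε/D = 0.0325; Haaland → f = 0.06333; ΔP_B = f(L/D)(ρV²/2) = 2.584e+04 Pa.
ΔP_A/ΔP_B = 9.117e+04/2.584e+04 = 3.53.

ΔP_A/ΔP_B ≈ 3.53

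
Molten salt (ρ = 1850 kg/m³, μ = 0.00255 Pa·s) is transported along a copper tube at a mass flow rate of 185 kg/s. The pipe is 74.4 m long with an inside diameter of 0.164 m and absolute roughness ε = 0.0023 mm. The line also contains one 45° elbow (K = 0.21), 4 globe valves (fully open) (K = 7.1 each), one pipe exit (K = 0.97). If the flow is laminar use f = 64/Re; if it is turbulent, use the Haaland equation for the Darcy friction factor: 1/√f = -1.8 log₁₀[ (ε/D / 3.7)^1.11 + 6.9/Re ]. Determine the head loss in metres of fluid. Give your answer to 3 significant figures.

h_f ≈ 40.5 m

A = πD²/4 = π(0.164)²/4 = 0.02112 m²; mean velocity V = ṁ/(ρA) = 185/(1850 · 0.02112) = 4.734 m/s.
Reynolds number Re = ρVD/μ = 1850 · 4.734 · 0.164 / 0.00255 = 5.632e+05.
Re > 4000 → turbulent. Relative roughness ε/D = 2.3e-06/0.164 = 1.4e-05. Haaland: 1/√f = -1.8 log₁₀[(1.4e-05/3.7)^1.11 + 6.9/5.632e+05] = -1.8 log₁₀[9.6e-07 + 1.23e-05] = 8.782, so f = 0.01297.
Total minor-loss coefficient ΣK = 1·0.21 + 4·7.1 + 1·0.97 = 29.6.
ΔP = [f·L/D + ΣK]·(ρV²/2) = [0.01297·74.4/0.164 + 29.6]·(1850·4.734²/2) = [5.882 + 29.6]·2.073e+04 = 7.351e+05 Pa.
Head loss h_f = ΔP/(ρg) = 7.351e+05/(1850·9.81) = 40.5 m.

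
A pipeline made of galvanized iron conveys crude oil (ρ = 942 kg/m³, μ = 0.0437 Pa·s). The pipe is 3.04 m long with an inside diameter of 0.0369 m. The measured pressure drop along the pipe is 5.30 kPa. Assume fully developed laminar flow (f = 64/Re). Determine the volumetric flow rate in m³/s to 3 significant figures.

For laminar flow, f = 64/Re with Re = ρVD/μ, so Darcy-Weisbach reduces to ΔP = 32μLV/D². Solving for V: V = ΔP·D²/(32μL) = 5300·(0.0369)²/(32·0.0437·3.04) = 1.698 m/s.
Check: Re = ρVD/μ = 942·1.698·0.0369/0.0437 = 1350 < 2300, so the laminar assumption holds.
Q = V·A = 1.698·(π/4·0.0369²) = 0.001815 m³/s = 0.00182 m³/s.

Q ≈ 0.00182 m³/s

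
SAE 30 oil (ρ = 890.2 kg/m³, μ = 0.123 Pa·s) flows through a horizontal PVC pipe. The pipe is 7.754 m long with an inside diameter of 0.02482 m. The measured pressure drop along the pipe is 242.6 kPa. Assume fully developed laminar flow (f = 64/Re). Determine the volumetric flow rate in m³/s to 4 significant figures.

Q ≈ 0.002369 m³/s

For laminar flow, f = 64/Re with Re = ρVD/μ, so Darcy-Weisbach reduces to ΔP = 32μLV/D². Solving for V: V = ΔP·D²/(32μL) = 2.426e+05·(0.02482)²/(32·0.123·7.754) = 4.897 m/s.
Check: Re = ρVD/μ = 890.2·4.897·0.02482/0.123 = 879.6 < 2300, so the laminar assumption holds.
Q = V·A = 4.897·(π/4·0.02482²) = 0.002369 m³/s = 0.002369 m³/s.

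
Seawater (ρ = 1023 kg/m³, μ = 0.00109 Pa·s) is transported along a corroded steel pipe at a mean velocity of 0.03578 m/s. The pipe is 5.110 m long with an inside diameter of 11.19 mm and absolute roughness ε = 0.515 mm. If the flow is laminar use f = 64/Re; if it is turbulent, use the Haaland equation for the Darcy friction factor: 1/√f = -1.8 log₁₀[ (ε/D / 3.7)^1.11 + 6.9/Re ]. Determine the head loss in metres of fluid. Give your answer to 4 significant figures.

Reynolds number Re = ρVD/μ = 1023 · 0.03578 · 0.01119 / 0.00109 = 375.8.
Re < 2300 → laminar flow, so f = 64/Re = 64/375.8 = 0.1703 (the turbulent correlation is not needed).
Darcy-Weisbach: ΔP = f(L/D)(ρV²/2) = 0.1703·(5.11/0.01119)·(1023·0.03578²/2) = 0.1703·456.7·0.6548 = 50.93 Pa.
Head loss h_f = ΔP/(ρg) = 50.93/(1023·9.81) = 0.005075 m.

h_f ≈ 0.005075 m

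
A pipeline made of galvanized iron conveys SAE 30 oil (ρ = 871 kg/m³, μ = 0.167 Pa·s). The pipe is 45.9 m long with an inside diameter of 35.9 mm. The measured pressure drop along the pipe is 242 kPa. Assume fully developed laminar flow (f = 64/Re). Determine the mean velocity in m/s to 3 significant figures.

V ≈ 1.27 m/s

For laminar flow, f = 64/Re with Re = ρVD/μ, so Darcy-Weisbach reduces to ΔP = 32μLV/D². Solving for V: V = ΔP·D²/(32μL) = 2.42e+05·(0.0359)²/(32·0.167·45.9) = 1.272 m/s.
Check: Re = ρVD/μ = 871·1.272·0.0359/0.167 = 238.1 < 2300, so the laminar assumption holds.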